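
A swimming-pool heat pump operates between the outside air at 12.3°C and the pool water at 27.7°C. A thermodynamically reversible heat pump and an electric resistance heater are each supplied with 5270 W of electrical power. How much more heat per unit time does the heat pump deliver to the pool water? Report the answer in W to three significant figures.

97700 W

In absolute terms T_C = 285.45 K and T_H = 300.85 K, so ΔT = 15.40 K.
COP_Carnot = T_H/ΔT = 300.85/15.40 = 19.54.
The heat pump delivers Q̇_H = COP × Ẇ = 103000 W; the resistance heater delivers Ẇ = 5270 W.
Extra = (COP − 1)·Ẇ = 97680 W.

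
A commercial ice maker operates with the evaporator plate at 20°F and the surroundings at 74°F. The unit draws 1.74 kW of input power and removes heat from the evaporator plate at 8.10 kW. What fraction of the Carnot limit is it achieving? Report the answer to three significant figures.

COP_actual = Q̇_C/Ẇ = 8.100/1.740 = 4.655.
In absolute terms T_C = 266.48 K and T_H = 296.48 K, so ΔT = 30.00 K.
COP_Carnot = T_C/ΔT = 266.48/30.00 = 8.883.
η_II = COP_actual/COP_Carnot = 4.655/8.883 = 0.5241.

0.524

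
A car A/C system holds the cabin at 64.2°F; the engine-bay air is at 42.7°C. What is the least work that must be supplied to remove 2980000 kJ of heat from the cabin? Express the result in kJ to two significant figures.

250000 kJ

In absolute terms T_C = 291.04 K and T_H = 315.85 K, so ΔT = 24.81 K.
The reversible limit is COP_R = T_C/ΔT = 11.73, so W_min = Q_C/COP = Q_C·ΔT/T_C.
W_min = 2980000 × 24.81/291.04 = 254000 kJ.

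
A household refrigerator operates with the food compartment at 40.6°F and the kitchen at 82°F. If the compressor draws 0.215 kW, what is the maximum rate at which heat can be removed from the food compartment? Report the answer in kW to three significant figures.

In absolute terms T_C = 277.93 K and T_H = 300.93 K, so ΔT = 23.00 K.
COP_Carnot = T_C/ΔT = 277.93/23.00 = 12.08.
Q̇_max = COP_Carnot × Ẇ = 12.08 × 0.2150 kW = 2.598 kW.

2.60 kW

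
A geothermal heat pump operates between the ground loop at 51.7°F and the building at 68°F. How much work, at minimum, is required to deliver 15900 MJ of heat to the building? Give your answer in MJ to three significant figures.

491 MJ

In absolute terms T_C = 284.09 K and T_H = 293.15 K, so ΔT = 9.056 K.
The reversible limit is COP_HP = T_H/ΔT = 32.37, so W_min = Q_H/COP = Q_H·ΔT/T_H.
W_min = 15900 × 9.056/293.15 = 491.2 MJ.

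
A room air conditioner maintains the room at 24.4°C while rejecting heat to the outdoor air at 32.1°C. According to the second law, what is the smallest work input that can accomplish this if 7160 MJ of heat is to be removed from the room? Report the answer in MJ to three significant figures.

185 MJ

In absolute terms T_C = 297.55 K and T_H = 305.25 K, so ΔT = 7.700 K.
The reversible limit is COP_R = T_C/ΔT = 38.64, so W_min = Q_C/COP = Q_C·ΔT/T_C.
W_min = 7160 × 7.700/297.55 = 185.3 MJ.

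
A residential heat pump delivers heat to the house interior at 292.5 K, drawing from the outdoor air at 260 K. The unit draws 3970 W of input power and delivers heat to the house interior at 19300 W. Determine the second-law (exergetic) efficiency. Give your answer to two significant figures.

COP_actual = Q̇_H/Ẇ = 19300/3970 = 4.861.
The reservoir spacing is ΔT = 292.5 − 260 = 32.50 K.
COP_Carnot = T_H/ΔT = 292.50/32.50 = 9.000.
η_II = COP_actual/COP_Carnot = 4.861/9.000 = 0.5402.

0.54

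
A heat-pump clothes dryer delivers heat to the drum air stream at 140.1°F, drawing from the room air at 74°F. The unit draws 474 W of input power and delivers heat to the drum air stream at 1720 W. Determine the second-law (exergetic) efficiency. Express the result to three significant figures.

0.400

COP_actual = Q̇_H/Ẇ = 1720/474.0 = 3.629.
In absolute terms T_C = 296.48 K and T_H = 333.21 K, so ΔT = 36.72 K.
COP_Carnot = T_H/ΔT = 333.21/36.72 = 9.074.
η_II = COP_actual/COP_Carnot = 3.629/9.074 = 0.3999.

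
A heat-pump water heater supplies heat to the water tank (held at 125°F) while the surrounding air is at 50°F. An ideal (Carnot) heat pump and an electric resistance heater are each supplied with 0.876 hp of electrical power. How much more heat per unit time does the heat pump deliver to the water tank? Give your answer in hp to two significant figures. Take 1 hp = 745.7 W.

6.0 hp

In absolute terms T_C = 283.15 K and T_H = 324.82 K, so ΔT = 41.67 K.
COP_Carnot = T_H/ΔT = 324.82/41.67 = 7.796.
The heat pump delivers Q̇_H = COP × Ẇ = 6.829 hp; the resistance heater delivers Ẇ = 0.8760 hp.
Extra = (COP − 1)·Ẇ = 5.953 hp.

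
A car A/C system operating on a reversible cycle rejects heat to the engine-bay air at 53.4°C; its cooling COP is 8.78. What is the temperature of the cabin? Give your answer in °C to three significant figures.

For a Carnot refrigerator COP_R = T_C/(T_H − T_C), so T_C = COP·T_H/(1 + COP).
With T_H = 326.55 K, T_C = 8.78 × 326.55/9.780 = 293.16 K.
Converting, 293.16 K = 20.01°C.

20.0 °C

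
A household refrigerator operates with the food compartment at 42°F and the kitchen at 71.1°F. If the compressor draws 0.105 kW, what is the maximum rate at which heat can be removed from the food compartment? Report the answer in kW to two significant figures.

1.8 kW

In absolute terms T_C = 278.71 K and T_H = 294.87 K, so ΔT = 16.17 K.
COP_Carnot = T_C/ΔT = 278.71/16.17 = 17.24.
Q̇_max = COP_Carnot × Ẇ = 17.24 × 0.1050 kW = 1.810 kW.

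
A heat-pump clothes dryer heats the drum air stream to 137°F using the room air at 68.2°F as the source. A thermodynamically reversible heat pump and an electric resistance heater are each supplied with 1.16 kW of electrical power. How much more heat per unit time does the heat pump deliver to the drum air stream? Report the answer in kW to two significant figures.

8.9 kW

In absolute terms T_C = 293.26 K and T_H = 331.48 K, so ΔT = 38.22 K.
COP_Carnot = T_H/ΔT = 331.48/38.22 = 8.673.
The heat pump delivers Q̇_H = COP × Ẇ = 10.06 kW; the resistance heater delivers Ẇ = 1.160 kW.
Extra = (COP − 1)·Ẇ = 8.900 kW.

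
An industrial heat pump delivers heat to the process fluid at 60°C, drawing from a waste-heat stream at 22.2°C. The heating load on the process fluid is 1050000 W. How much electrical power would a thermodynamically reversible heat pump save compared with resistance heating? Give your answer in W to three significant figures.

In absolute terms T_C = 295.35 K and T_H = 333.15 K, so ΔT = 37.80 K.
COP_Carnot = T_H/ΔT = 333.15/37.80 = 8.813.
Resistance heating needs Ẇ_res = Q̇_H = 1050000 W; the reversible heat pump needs only Ẇ_hp = Q̇_H/COP = 119100 W.
Saving = 1050000 − 119100 = 930900 W.

931000 W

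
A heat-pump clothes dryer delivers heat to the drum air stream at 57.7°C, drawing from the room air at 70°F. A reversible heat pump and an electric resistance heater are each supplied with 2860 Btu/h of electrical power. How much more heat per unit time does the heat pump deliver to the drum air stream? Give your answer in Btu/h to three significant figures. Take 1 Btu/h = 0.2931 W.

In absolute terms T_C = 294.26 K and T_H = 330.85 K, so ΔT = 36.59 K.
COP_Carnot = T_H/ΔT = 330.85/36.59 = 9.042.
The heat pump delivers Q̇_H = COP × Ẇ = 25860 Btu/h; the resistance heater delivers Ẇ = 2860 Btu/h.
Extra = (COP − 1)·Ẇ = 23000 Btu/h.

23000 Btu/h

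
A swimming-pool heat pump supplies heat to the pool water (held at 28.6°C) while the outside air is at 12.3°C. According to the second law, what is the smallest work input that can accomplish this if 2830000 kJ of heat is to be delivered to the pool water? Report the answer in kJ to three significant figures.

In absolute terms T_C = 285.45 K and T_H = 301.75 K, so ΔT = 16.30 K.
The reversible limit is COP_HP = T_H/ΔT = 18.51, so W_min = Q_H/COP = Q_H·ΔT/T_H.
W_min = 2830000 × 16.30/301.75 = 152900 kJ.

153000 kJ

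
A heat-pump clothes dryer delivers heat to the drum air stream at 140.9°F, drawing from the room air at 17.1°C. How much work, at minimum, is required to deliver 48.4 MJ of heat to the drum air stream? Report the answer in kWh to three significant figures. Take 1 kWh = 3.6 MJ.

In absolute terms T_C = 290.25 K and T_H = 333.65 K, so ΔT = 43.40 K.
The reversible limit is COP_HP = T_H/ΔT = 7.688, so W_min = Q_H/COP = Q_H·ΔT/T_H.
W_min = 48.40 × 43.40/333.65 = 6.296 MJ = 1.749 kWh.

1.75 kWh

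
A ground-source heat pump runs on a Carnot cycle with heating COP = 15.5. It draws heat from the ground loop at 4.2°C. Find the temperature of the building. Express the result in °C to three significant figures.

COP_HP = T_H/(T_H − T_C) rearranges to T_H = COP·T_C/(COP − 1).
With T_C = 277.35 K, T_H = 15.5 × 277.35/14.50 = 296.48 K.
Converting, 296.48 K = 23.33°C.

23.3 °C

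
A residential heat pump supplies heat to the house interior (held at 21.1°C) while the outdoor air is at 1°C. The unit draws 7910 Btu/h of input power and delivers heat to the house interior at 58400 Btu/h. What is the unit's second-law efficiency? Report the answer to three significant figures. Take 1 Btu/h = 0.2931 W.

COP_actual = Q̇_H/Ẇ = 58400/7910 = 7.383.
In absolute terms T_C = 274.15 K and T_H = 294.25 K, so ΔT = 20.10 K.
COP_Carnot = T_H/ΔT = 294.25/20.10 = 14.64.
η_II = COP_actual/COP_Carnot = 7.383/14.64 = 0.5043.

0.504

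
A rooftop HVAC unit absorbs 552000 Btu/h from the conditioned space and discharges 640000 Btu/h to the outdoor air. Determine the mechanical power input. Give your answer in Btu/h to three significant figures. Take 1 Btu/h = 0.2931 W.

88000 Btu/h

For a cyclic device the first law requires Q̇_H = Q̇_C + Ẇ.
Ẇ = Q̇_H − Q̇_C = 88000 Btu/h.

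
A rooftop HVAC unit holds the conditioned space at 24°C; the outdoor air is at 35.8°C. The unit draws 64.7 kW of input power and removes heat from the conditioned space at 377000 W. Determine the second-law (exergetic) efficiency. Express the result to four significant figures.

Converting, Q̇_C = 377000 W = 377.0 kW, so COP_actual = Q̇_C/Ẇ = 377.0/64.70 = 5.827.
In absolute terms T_C = 297.15 K and T_H = 308.95 K, so ΔT = 11.80 K.
COP_Carnot = T_C/ΔT = 297.15/11.80 = 25.18.
η_II = COP_actual/COP_Carnot = 5.827/25.18 = 0.2314.

0.2314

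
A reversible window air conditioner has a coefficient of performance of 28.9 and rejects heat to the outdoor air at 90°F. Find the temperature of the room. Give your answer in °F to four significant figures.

For a Carnot refrigerator COP_R = T_C/(T_H − T_C), so T_C = COP·T_H/(1 + COP).
With T_H = 305.37 K, T_C = 28.9 × 305.37/29.90 = 295.16 K.
Converting, 295.16 K = 71.62°F.

71.62 °F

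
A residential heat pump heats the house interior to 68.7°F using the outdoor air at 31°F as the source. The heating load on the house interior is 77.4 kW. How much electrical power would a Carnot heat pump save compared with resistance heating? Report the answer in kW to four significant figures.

In absolute terms T_C = 272.59 K and T_H = 293.54 K, so ΔT = 20.94 K.
COP_Carnot = T_H/ΔT = 293.54/20.94 = 14.02.
Resistance heating needs Ẇ_res = Q̇_H = 77.40 kW; the reversible heat pump needs only Ẇ_hp = Q̇_H/COP = 5.523 kW.
Saving = 77.40 − 5.523 = 71.88 kW.

71.88 kW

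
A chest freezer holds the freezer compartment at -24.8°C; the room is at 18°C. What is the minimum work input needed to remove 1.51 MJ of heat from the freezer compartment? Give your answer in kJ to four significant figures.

260.2 kJ

In absolute terms T_C = 248.35 K and T_H = 291.15 K, so ΔT = 42.80 K.
The reversible limit is COP_R = T_C/ΔT = 5.803, so W_min = Q_C/COP = Q_C·ΔT/T_C.
W_min = 1.510 × 42.80/248.35 = 0.2602 MJ = 260.2 kJ.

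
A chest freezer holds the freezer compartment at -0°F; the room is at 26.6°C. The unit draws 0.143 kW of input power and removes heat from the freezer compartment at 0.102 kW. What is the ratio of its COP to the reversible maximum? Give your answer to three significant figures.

COP_actual = Q̇_C/Ẇ = 0.1020/0.1430 = 0.7133.
In absolute terms T_C = 255.37 K and T_H = 299.75 K, so ΔT = 44.38 K.
COP_Carnot = T_C/ΔT = 255.37/44.38 = 5.755.
η_II = COP_actual/COP_Carnot = 0.7133/5.755 = 0.1240.

0.124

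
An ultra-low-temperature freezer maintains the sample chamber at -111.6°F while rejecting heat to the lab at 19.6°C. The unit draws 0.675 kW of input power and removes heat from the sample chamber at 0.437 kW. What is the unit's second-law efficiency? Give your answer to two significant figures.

COP_actual = Q̇_C/Ẇ = 0.4370/0.6750 = 0.6474.
In absolute terms T_C = 193.37 K and T_H = 292.75 K, so ΔT = 99.38 K.
COP_Carnot = T_C/ΔT = 193.37/99.38 = 1.946.
η_II = COP_actual/COP_Carnot = 0.6474/1.946 = 0.3327.

0.33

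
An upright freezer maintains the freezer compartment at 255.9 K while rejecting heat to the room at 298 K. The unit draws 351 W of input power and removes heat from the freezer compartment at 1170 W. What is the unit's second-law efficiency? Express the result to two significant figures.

0.55

COP_actual = Q̇_C/Ẇ = 1170/351.0 = 3.333.
The reservoir spacing is ΔT = 298 − 255.9 = 42.10 K.
COP_Carnot = T_C/ΔT = 255.90/42.10 = 6.078.
η_II = COP_actual/COP_Carnot = 3.333/6.078 = 0.5484.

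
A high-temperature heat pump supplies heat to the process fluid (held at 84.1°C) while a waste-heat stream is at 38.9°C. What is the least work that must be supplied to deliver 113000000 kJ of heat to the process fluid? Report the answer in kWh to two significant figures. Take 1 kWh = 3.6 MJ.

In absolute terms T_C = 312.05 K and T_H = 357.25 K, so ΔT = 45.20 K.
The reversible limit is COP_HP = T_H/ΔT = 7.904, so W_min = Q_H/COP = Q_H·ΔT/T_H.
W_min = 113000000 × 45.20/357.25 = 14300000 kJ = 3971 kWh.

4000 kWh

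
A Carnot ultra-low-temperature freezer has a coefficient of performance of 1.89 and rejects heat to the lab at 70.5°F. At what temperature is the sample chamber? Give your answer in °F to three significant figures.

For a Carnot refrigerator COP_R = T_C/(T_H − T_C), so T_C = COP·T_H/(1 + COP).
With T_H = 294.54 K, T_C = 1.89 × 294.54/2.890 = 192.62 K.
Converting, 192.62 K = -112.95°F.

-113 °F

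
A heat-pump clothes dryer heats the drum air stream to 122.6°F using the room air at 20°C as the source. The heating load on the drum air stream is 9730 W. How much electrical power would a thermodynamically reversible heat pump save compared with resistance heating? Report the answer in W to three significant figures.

In absolute terms T_C = 293.15 K and T_H = 323.48 K, so ΔT = 30.33 K.
COP_Carnot = T_H/ΔT = 323.48/30.33 = 10.66.
Resistance heating needs Ẇ_res = Q̇_H = 9730 W; the reversible heat pump needs only Ẇ_hp = Q̇_H/COP = 912.4 W.
Saving = 9730 − 912.4 = 8818 W.

8820 W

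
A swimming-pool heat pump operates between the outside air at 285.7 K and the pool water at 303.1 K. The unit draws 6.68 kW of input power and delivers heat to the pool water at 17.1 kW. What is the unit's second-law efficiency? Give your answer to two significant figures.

0.15

COP_actual = Q̇_H/Ẇ = 17.10/6.680 = 2.560.
The reservoir spacing is ΔT = 303.1 − 285.7 = 17.40 K.
COP_Carnot = T_H/ΔT = 303.10/17.40 = 17.42.
η_II = COP_actual/COP_Carnot = 2.560/17.42 = 0.1470.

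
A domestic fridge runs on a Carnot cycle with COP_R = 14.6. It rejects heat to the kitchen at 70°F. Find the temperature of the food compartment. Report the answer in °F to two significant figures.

For a Carnot refrigerator COP_R = T_C/(T_H − T_C), so T_C = COP·T_H/(1 + COP).
With T_H = 294.26 K, T_C = 14.6 × 294.26/15.60 = 275.40 K.
Converting, 275.40 K = 36.05°F.

36 °F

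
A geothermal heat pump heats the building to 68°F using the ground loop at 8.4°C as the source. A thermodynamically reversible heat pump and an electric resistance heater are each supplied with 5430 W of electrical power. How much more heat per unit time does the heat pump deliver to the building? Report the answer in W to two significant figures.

130000 W

In absolute terms T_C = 281.55 K and T_H = 293.15 K, so ΔT = 11.60 K.
COP_Carnot = T_H/ΔT = 293.15/11.60 = 25.27.
The heat pump delivers Q̇_H = COP × Ẇ = 137200 W; the resistance heater delivers Ẇ = 5430 W.
Extra = (COP − 1)·Ẇ = 131800 W.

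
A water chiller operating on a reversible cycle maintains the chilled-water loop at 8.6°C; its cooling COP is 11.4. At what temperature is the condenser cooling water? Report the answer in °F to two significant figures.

92 °F

COP_R = T_C/(T_H − T_C) gives T_H − T_C = T_C/COP.
With T_C = 281.75 K, T_H = 281.75 × (1 + 1/11.4) = 306.46 K.
Converting, 306.46 K = 91.97°F.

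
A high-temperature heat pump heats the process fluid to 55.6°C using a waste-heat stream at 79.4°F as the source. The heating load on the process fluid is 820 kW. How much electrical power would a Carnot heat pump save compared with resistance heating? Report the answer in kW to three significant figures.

747 kW

In absolute terms T_C = 299.48 K and T_H = 328.75 K, so ΔT = 29.27 K.
COP_Carnot = T_H/ΔT = 328.75/29.27 = 11.23.
Resistance heating needs Ẇ_res = Q̇_H = 820.0 kW; the reversible heat pump needs only Ẇ_hp = Q̇_H/COP = 73.00 kW.
Saving = 820.0 − 73.00 = 747.0 kW.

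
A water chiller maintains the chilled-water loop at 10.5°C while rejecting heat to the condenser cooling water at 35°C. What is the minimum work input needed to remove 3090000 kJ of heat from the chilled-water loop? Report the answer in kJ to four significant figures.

In absolute terms T_C = 283.65 K and T_H = 308.15 K, so ΔT = 24.50 K.
The reversible limit is COP_R = T_C/ΔT = 11.58, so W_min = Q_C/COP = Q_C·ΔT/T_C.
W_min = 3090000 × 24.50/283.65 = 266900 kJ.

266900 kJ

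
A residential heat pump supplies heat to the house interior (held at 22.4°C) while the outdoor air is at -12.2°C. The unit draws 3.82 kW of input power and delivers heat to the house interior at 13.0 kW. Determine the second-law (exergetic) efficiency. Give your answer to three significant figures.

COP_actual = Q̇_H/Ẇ = 13.00/3.820 = 3.403.
In absolute terms T_C = 260.95 K and T_H = 295.55 K, so ΔT = 34.60 K.
COP_Carnot = T_H/ΔT = 295.55/34.60 = 8.542.
η_II = COP_actual/COP_Carnot = 3.403/8.542 = 0.3984.

0.398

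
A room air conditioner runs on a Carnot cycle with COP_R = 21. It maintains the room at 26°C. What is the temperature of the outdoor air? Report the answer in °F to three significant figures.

COP_R = T_C/(T_H − T_C) gives T_H − T_C = T_C/COP.
With T_C = 299.15 K, T_H = 299.15 × (1 + 1/21) = 313.40 K.
Converting, 313.40 K = 104.44°F.

104 °F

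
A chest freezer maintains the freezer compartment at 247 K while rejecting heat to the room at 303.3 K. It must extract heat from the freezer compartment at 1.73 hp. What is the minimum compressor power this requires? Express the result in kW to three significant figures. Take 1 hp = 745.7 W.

0.294 kW

The reservoir spacing is ΔT = 303.3 − 247 = 56.30 K.
COP_Carnot = T_C/ΔT = 247.00/56.30 = 4.387.
Ẇ_min = Q̇/COP_Carnot = 1.730/4.387 = 0.3943 hp = 0.2941 kW.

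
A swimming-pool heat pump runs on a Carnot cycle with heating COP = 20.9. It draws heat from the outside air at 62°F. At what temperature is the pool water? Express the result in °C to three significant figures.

COP_HP = T_H/(T_H − T_C) rearranges to T_H = COP·T_C/(COP − 1).
With T_C = 289.82 K, T_H = 20.9 × 289.82/19.90 = 304.38 K.
Converting, 304.38 K = 31.23°C.

31.2 °C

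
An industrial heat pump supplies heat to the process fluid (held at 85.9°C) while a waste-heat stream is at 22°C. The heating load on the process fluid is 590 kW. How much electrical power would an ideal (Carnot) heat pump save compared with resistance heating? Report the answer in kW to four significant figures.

In absolute terms T_C = 295.15 K and T_H = 359.05 K, so ΔT = 63.90 K.
COP_Carnot = T_H/ΔT = 359.05/63.90 = 5.619.
Resistance heating needs Ẇ_res = Q̇_H = 590.0 kW; the reversible heat pump needs only Ẇ_hp = Q̇_H/COP = 105.0 kW.
Saving = 590.0 − 105.0 = 485.0 kW.

485.0 kW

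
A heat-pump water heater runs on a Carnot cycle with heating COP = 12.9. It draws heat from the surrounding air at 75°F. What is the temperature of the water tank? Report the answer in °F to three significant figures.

120 °F

COP_HP = T_H/(T_H − T_C) rearranges to T_H = COP·T_C/(COP − 1).
With T_C = 297.04 K, T_H = 12.9 × 297.04/11.90 = 322.00 K.
Converting, 322.00 K = 119.93°F.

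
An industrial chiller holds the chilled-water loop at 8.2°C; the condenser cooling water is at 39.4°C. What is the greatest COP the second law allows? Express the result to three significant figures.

In absolute terms T_C = 281.35 K and T_H = 312.55 K, so ΔT = 31.20 K.
For a reversible cycle, COP_Carnot = T_C/ΔT = 281.35/31.20 = 9.018.

9.02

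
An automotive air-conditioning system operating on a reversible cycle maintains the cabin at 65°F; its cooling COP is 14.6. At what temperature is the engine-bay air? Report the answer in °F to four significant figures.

100.9 °F

COP_R = T_C/(T_H − T_C) gives T_H − T_C = T_C/COP.
With T_C = 291.48 K, T_H = 291.48 × (1 + 1/14.6) = 311.45 K.
Converting, 311.45 K = 100.94°F.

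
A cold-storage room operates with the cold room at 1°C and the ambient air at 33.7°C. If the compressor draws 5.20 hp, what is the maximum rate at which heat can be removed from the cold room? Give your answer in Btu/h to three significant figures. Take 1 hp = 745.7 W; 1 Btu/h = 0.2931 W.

In absolute terms T_C = 274.15 K and T_H = 306.85 K, so ΔT = 32.70 K.
COP_Carnot = T_C/ΔT = 274.15/32.70 = 8.384.
Q̇_max = COP_Carnot × Ẇ = 8.384 × 5.200 hp = 43.60 hp = 110900 Btu/h.

111000 Btu/h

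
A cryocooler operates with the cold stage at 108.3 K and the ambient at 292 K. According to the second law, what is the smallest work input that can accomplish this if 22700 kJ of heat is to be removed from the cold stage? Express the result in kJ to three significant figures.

The reservoir spacing is ΔT = 292 − 108.3 = 183.7 K.
The reversible limit is COP_R = T_C/ΔT = 0.5895, so W_min = Q_C/COP = Q_C·ΔT/T_C.
W_min = 22700 × 183.7/108.30 = 38500 kJ.

38500 kJ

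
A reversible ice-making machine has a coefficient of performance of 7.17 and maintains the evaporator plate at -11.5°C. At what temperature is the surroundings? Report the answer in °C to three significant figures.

25.0 °C

COP_R = T_C/(T_H − T_C) gives T_H − T_C = T_C/COP.
With T_C = 261.65 K, T_H = 261.65 × (1 + 1/7.17) = 298.14 K.
Converting, 298.14 K = 24.99°C.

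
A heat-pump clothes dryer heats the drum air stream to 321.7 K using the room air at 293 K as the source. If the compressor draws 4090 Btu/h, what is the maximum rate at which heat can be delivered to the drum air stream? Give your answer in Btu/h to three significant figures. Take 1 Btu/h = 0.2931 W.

The reservoir spacing is ΔT = 321.7 − 293 = 28.70 K.
COP_Carnot = T_H/ΔT = 321.70/28.70 = 11.21.
Q̇_max = COP_Carnot × Ẇ = 11.21 × 4090 Btu/h = 45850 Btu/h.

45800 Btu/h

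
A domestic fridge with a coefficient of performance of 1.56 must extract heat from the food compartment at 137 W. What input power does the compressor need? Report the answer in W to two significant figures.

Ẇ = Q̇_C/COP = 137.0/1.56 = 87.82 W.

88 W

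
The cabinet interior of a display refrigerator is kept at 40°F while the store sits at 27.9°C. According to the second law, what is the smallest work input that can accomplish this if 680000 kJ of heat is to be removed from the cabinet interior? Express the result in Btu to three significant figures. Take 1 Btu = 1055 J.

54500 Btu

In absolute terms T_C = 277.59 K and T_H = 301.05 K, so ΔT = 23.46 K.
The reversible limit is COP_R = T_C/ΔT = 11.83, so W_min = Q_C/COP = Q_C·ΔT/T_C.
W_min = 680000 × 23.46/277.59 = 57460 kJ = 54460 Btu.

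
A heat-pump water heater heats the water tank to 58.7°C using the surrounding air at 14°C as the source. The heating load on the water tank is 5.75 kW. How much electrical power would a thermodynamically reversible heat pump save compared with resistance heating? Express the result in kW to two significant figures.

5.0 kW

In absolute terms T_C = 287.15 K and T_H = 331.85 K, so ΔT = 44.70 K.
COP_Carnot = T_H/ΔT = 331.85/44.70 = 7.424.
Resistance heating needs Ẇ_res = Q̇_H = 5.750 kW; the reversible heat pump needs only Ẇ_hp = Q̇_H/COP = 0.7745 kW.
Saving = 5.750 − 0.7745 = 4.975 kW.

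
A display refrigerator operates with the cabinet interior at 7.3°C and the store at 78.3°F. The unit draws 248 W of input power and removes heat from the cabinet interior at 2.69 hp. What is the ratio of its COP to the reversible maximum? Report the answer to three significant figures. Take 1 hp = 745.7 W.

0.531

Converting, Q̇_C = 2.690 hp = 2006 W, so COP_actual = Q̇_C/Ẇ = 2006/248.0 = 8.088.
In absolute terms T_C = 280.45 K and T_H = 298.87 K, so ΔT = 18.42 K.
COP_Carnot = T_C/ΔT = 280.45/18.42 = 15.22.
η_II = COP_actual/COP_Carnot = 8.088/15.22 = 0.5313.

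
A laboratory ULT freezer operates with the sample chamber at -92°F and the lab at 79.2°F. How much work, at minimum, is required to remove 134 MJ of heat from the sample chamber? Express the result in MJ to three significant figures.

62.4 MJ

In absolute terms T_C = 204.26 K and T_H = 299.37 K, so ΔT = 95.11 K.
The reversible limit is COP_R = T_C/ΔT = 2.148, so W_min = Q_C/COP = Q_C·ΔT/T_C.
W_min = 134.0 × 95.11/204.26 = 62.40 MJ.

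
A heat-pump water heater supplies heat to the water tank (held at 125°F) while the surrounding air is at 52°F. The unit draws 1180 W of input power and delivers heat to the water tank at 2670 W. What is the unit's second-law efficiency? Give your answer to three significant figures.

0.283

COP_actual = Q̇_H/Ẇ = 2670/1180 = 2.263.
In absolute terms T_C = 284.26 K and T_H = 324.82 K, so ΔT = 40.56 K.
COP_Carnot = T_H/ΔT = 324.82/40.56 = 8.009.
η_II = COP_actual/COP_Carnot = 2.263/8.009 = 0.2825.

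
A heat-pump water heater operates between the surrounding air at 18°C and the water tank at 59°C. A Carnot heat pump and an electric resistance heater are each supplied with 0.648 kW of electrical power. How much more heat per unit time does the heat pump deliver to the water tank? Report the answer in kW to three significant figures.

4.60 kW

In absolute terms T_C = 291.15 K and T_H = 332.15 K, so ΔT = 41.00 K.
COP_Carnot = T_H/ΔT = 332.15/41.00 = 8.101.
The heat pump delivers Q̇_H = COP × Ẇ = 5.250 kW; the resistance heater delivers Ẇ = 0.6480 kW.
Extra = (COP − 1)·Ẇ = 4.602 kW.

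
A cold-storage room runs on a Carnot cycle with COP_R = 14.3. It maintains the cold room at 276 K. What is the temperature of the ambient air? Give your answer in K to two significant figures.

300 K

COP_R = T_C/(T_H − T_C) gives T_H − T_C = T_C/COP.
With T_C = 276.00 K, T_H = 276.00 × (1 + 1/14.3) = 295.30 K.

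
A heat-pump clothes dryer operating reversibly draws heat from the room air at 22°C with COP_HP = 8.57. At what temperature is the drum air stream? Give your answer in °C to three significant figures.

61.0 °C

COP_HP = T_H/(T_H − T_C) rearranges to T_H = COP·T_C/(COP − 1).
With T_C = 295.15 K, T_H = 8.57 × 295.15/7.570 = 334.14 K.
Converting, 334.14 K = 60.99°C.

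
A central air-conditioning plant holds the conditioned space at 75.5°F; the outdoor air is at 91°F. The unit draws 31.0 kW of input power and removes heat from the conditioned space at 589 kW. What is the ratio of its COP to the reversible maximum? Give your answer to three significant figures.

COP_actual = Q̇_C/Ẇ = 589.0/31.00 = 19.00.
In absolute terms T_C = 297.32 K and T_H = 305.93 K, so ΔT = 8.611 K.
COP_Carnot = T_C/ΔT = 297.32/8.611 = 34.53.
η_II = COP_actual/COP_Carnot = 19.00/34.53 = 0.5503.

0.550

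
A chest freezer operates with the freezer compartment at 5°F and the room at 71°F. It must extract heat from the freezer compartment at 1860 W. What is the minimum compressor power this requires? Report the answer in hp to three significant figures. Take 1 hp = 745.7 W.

In absolute terms T_C = 258.15 K and T_H = 294.82 K, so ΔT = 36.67 K.
COP_Carnot = T_C/ΔT = 258.15/36.67 = 7.040.
Ẇ_min = Q̇/COP_Carnot = 1860/7.040 = 264.2 W = 0.3543 hp.

0.354 hp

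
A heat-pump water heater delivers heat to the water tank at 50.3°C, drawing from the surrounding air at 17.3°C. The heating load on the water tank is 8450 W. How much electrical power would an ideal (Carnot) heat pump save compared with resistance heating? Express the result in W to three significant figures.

In absolute terms T_C = 290.45 K and T_H = 323.45 K, so ΔT = 33.00 K.
COP_Carnot = T_H/ΔT = 323.45/33.00 = 9.802.
Resistance heating needs Ẇ_res = Q̇_H = 8450 W; the reversible heat pump needs only Ẇ_hp = Q̇_H/COP = 862.1 W.
Saving = 8450 − 862.1 = 7588 W.

7590 W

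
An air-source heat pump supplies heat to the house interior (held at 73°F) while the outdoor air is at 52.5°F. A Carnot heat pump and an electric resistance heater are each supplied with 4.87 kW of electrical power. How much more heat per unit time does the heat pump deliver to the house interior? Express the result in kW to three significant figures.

122 kW

In absolute terms T_C = 284.54 K and T_H = 295.93 K, so ΔT = 11.39 K.
COP_Carnot = T_H/ΔT = 295.93/11.39 = 25.98.
The heat pump delivers Q̇_H = COP × Ẇ = 126.5 kW; the resistance heater delivers Ẇ = 4.870 kW.
Extra = (COP − 1)·Ẇ = 121.7 kW.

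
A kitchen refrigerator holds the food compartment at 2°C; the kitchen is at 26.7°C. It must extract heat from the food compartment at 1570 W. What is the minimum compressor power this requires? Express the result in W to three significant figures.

141 W

In absolute terms T_C = 275.15 K and T_H = 299.85 K, so ΔT = 24.70 K.
COP_Carnot = T_C/ΔT = 275.15/24.70 = 11.14.
Ẇ_min = Q̇/COP_Carnot = 1570/11.14 = 140.9 W.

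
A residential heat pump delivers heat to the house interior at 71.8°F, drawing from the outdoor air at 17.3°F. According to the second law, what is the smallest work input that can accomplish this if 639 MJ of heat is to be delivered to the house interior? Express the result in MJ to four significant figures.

65.53 MJ

In absolute terms T_C = 264.98 K and T_H = 295.26 K, so ΔT = 30.28 K.
The reversible limit is COP_HP = T_H/ΔT = 9.752, so W_min = Q_H/COP = Q_H·ΔT/T_H.
W_min = 639.0 × 30.28/295.26 = 65.53 MJ.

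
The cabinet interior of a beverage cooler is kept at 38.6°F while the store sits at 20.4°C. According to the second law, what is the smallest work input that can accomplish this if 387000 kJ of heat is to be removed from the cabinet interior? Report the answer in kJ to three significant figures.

In absolute terms T_C = 276.82 K and T_H = 293.55 K, so ΔT = 16.73 K.
The reversible limit is COP_R = T_C/ΔT = 16.54, so W_min = Q_C/COP = Q_C·ΔT/T_C.
W_min = 387000 × 16.73/276.82 = 23390 kJ.

23400 kJ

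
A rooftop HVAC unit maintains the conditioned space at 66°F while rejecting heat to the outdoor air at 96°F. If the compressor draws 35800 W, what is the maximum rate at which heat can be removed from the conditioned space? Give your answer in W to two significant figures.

In absolute terms T_C = 292.04 K and T_H = 308.71 K, so ΔT = 16.67 K.
COP_Carnot = T_C/ΔT = 292.04/16.67 = 17.52.
Q̇_max = COP_Carnot × Ẇ = 17.52 × 35800 W = 627300 W.

630000 W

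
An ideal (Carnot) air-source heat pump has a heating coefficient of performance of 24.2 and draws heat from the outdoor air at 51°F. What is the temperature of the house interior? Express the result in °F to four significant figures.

73.01 °F

COP_HP = T_H/(T_H − T_C) rearranges to T_H = COP·T_C/(COP − 1).
With T_C = 283.71 K, T_H = 24.2 × 283.71/23.20 = 295.93 K.
Converting, 295.93 K = 73.01°F.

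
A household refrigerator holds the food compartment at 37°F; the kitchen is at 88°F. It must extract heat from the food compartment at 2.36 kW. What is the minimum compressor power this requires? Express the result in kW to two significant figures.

0.24 kW

In absolute terms T_C = 275.93 K and T_H = 304.26 K, so ΔT = 28.33 K.
COP_Carnot = T_C/ΔT = 275.93/28.33 = 9.739.
Ẇ_min = Q̇/COP_Carnot = 2.360/9.739 = 0.2423 kW.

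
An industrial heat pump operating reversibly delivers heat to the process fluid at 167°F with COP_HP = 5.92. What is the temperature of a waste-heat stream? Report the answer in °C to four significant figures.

16.19 °C

COP_HP = T_H/(T_H − T_C) gives T_H − T_C = T_H/COP.
With T_H = 348.15 K, T_C = 348.15 × (1 − 1/5.92) = 289.34 K.
Converting, 289.34 K = 16.19°C.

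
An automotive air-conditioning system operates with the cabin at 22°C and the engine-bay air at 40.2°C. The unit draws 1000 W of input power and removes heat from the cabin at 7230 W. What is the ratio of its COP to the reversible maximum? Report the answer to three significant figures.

COP_actual = Q̇_C/Ẇ = 7230/1000 = 7.230.
In absolute terms T_C = 295.15 K and T_H = 313.35 K, so ΔT = 18.20 K.
COP_Carnot = T_C/ΔT = 295.15/18.20 = 16.22.
η_II = COP_actual/COP_Carnot = 7.230/16.22 = 0.4458.

0.446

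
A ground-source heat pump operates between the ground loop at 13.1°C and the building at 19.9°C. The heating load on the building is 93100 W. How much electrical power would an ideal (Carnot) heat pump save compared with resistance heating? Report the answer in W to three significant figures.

90900 W

In absolute terms T_C = 286.25 K and T_H = 293.05 K, so ΔT = 6.800 K.
COP_Carnot = T_H/ΔT = 293.05/6.800 = 43.10.
Resistance heating needs Ẇ_res = Q̇_H = 93100 W; the reversible heat pump needs only Ẇ_hp = Q̇_H/COP = 2160 W.
Saving = 93100 − 2160 = 90940 W.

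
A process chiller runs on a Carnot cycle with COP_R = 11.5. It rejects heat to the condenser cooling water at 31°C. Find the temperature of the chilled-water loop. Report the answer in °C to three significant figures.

For a Carnot refrigerator COP_R = T_C/(T_H − T_C), so T_C = COP·T_H/(1 + COP).
With T_H = 304.15 K, T_C = 11.5 × 304.15/12.50 = 279.82 K.
Converting, 279.82 K = 6.67°C.

6.67 °C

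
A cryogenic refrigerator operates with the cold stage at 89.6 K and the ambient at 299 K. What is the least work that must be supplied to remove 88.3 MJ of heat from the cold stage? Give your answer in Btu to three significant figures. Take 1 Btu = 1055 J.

The reservoir spacing is ΔT = 299 − 89.6 = 209.4 K.
The reversible limit is COP_R = T_C/ΔT = 0.4279, so W_min = Q_C/COP = Q_C·ΔT/T_C.
W_min = 88.30 × 209.4/89.60 = 206.4 MJ = 195600 Btu.

196000 Btu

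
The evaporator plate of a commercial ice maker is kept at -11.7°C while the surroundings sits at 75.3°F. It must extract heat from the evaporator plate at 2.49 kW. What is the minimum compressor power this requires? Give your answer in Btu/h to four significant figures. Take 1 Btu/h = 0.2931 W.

1162 Btu/h

In absolute terms T_C = 261.45 K and T_H = 297.21 K, so ΔT = 35.76 K.
COP_Carnot = T_C/ΔT = 261.45/35.76 = 7.312.
Ẇ_min = Q̇/COP_Carnot = 2.490/7.312 = 0.3405 kW = 1162 Btu/h.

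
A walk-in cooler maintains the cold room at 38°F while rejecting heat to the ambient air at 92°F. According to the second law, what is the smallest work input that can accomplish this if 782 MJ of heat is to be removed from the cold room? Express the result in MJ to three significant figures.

84.9 MJ

In absolute terms T_C = 276.48 K and T_H = 306.48 K, so ΔT = 30.00 K.
The reversible limit is COP_R = T_C/ΔT = 9.216, so W_min = Q_C/COP = Q_C·ΔT/T_C.
W_min = 782.0 × 30.00/276.48 = 84.85 MJ.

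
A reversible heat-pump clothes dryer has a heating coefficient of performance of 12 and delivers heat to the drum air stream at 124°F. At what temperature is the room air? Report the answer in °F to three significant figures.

COP_HP = T_H/(T_H − T_C) gives T_H − T_C = T_H/COP.
With T_H = 324.26 K, T_C = 324.26 × (1 − 1/12) = 297.24 K.
Converting, 297.24 K = 75.36°F.

75.4 °F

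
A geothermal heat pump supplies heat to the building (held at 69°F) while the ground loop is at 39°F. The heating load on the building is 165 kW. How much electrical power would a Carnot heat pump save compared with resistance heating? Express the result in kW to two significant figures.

160 kW

In absolute terms T_C = 277.04 K and T_H = 293.71 K, so ΔT = 16.67 K.
COP_Carnot = T_H/ΔT = 293.71/16.67 = 17.62.
Resistance heating needs Ẇ_res = Q̇_H = 165.0 kW; the reversible heat pump needs only Ẇ_hp = Q̇_H/COP = 9.363 kW.
Saving = 165.0 − 9.363 = 155.6 kW.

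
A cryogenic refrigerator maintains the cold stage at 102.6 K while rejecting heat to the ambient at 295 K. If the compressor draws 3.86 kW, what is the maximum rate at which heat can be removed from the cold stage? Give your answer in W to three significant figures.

2060 W

The reservoir spacing is ΔT = 295 − 102.6 = 192.4 K.
COP_Carnot = T_C/ΔT = 102.60/192.4 = 0.5333.
Q̇_max = COP_Carnot × Ẇ = 0.5333 × 3.860 kW = 2.058 kW = 2058 W.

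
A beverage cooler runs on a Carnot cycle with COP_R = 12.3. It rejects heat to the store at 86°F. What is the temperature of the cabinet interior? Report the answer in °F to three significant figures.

45.0 °F

For a Carnot refrigerator COP_R = T_C/(T_H − T_C), so T_C = COP·T_H/(1 + COP).
With T_H = 303.15 K, T_C = 12.3 × 303.15/13.30 = 280.36 K.
Converting, 280.36 K = 44.97°F.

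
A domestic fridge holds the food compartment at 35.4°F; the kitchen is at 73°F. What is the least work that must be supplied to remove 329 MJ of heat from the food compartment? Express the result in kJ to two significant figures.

25000 kJ

In absolute terms T_C = 275.04 K and T_H = 295.93 K, so ΔT = 20.89 K.
The reversible limit is COP_R = T_C/ΔT = 13.17, so W_min = Q_C/COP = Q_C·ΔT/T_C.
W_min = 329.0 × 20.89/275.04 = 24.99 MJ = 24990 kJ.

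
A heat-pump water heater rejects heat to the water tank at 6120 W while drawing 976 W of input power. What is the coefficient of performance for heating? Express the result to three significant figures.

6.27

The first law gives Q̇_H = Q̇_C + Ẇ, so the three rates are Q̇_C = 5144, Q̇_H = 6120, Ẇ = 976.0 W.
COP_HP = Q̇_H/Ẇ = 6120/976.0 = 6.270.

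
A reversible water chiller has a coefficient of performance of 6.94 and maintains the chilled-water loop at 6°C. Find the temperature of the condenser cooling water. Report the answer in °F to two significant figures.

COP_R = T_C/(T_H − T_C) gives T_H − T_C = T_C/COP.
With T_C = 279.15 K, T_H = 279.15 × (1 + 1/6.94) = 319.37 K.
Converting, 319.37 K = 115.20°F.

120 °F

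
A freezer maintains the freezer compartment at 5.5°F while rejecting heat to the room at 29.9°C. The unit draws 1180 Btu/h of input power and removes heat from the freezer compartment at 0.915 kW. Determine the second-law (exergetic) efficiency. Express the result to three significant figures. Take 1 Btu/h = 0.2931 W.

Converting, Q̇_C = 0.9150 kW = 3122 Btu/h, so COP_actual = Q̇_C/Ẇ = 3122/1180 = 2.646.
In absolute terms T_C = 258.43 K and T_H = 303.05 K, so ΔT = 44.62 K.
COP_Carnot = T_C/ΔT = 258.43/44.62 = 5.791.
η_II = COP_actual/COP_Carnot = 2.646/5.791 = 0.4568.

0.457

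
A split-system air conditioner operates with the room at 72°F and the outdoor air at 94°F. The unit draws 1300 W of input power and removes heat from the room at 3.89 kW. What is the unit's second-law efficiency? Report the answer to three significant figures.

0.124

Converting, Q̇_C = 3.890 kW = 3890 W, so COP_actual = Q̇_C/Ẇ = 3890/1300 = 2.992.
In absolute terms T_C = 295.37 K and T_H = 307.59 K, so ΔT = 12.22 K.
COP_Carnot = T_C/ΔT = 295.37/12.22 = 24.17.
η_II = COP_actual/COP_Carnot = 2.992/24.17 = 0.1238.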